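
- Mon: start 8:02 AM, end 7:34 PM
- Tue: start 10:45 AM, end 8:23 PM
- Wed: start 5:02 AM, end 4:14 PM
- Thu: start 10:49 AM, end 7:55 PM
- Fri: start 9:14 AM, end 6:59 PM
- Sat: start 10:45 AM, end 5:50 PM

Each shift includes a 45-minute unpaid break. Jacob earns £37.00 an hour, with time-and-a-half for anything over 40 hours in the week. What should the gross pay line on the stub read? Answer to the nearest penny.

£2245.90

Mon: 8:02 AM–7:34 PM = 11 h 32 min; less 45 min break → 10 h 47 min
Tue: 10:45 AM–8:23 PM = 9 h 38 min; less 45 min break → 8 h 53 min
Wed: 5:02 AM–4:14 PM = 11 h 12 min; less 45 min break → 10 h 27 min
Thu: 10:49 AM–7:55 PM = 9 h 6 min; less 45 min break → 8 h 21 min
Fri: 9:14 AM–6:59 PM = 9 h 45 min; less 45 min break → 9 h 0 min
Sat: 10:45 AM–5:50 PM = 7 h 5 min; less 45 min break → 6 h 20 min
Total worked: 53 h 48 min = 3228 min.
Regular 40 h 0 min = 2400 min at £37.00/h; overtime 13 h 48 min = 828 min at £55.50/h.
Pay = (2400 × £37.00 + 828 × £55.50) ÷ 60 = £2245.90.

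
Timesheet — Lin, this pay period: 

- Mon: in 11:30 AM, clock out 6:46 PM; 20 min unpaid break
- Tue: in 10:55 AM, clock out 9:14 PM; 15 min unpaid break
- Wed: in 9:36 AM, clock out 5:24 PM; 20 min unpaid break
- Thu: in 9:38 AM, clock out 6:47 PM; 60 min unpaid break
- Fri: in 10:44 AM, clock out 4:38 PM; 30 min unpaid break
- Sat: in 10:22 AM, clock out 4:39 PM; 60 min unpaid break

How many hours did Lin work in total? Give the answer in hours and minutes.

43 h 18 min

Mon: 11:30 AM–6:46 PM = 7 h 16 min; less 20 min break → 6 h 56 min
Tue: 10:55 AM–9:14 PM = 10 h 19 min; less 15 min break → 10 h 4 min
Wed: 9:36 AM–5:24 PM = 7 h 48 min; less 20 min break → 7 h 28 min
Thu: 9:38 AM–6:47 PM = 9 h 9 min; less 60 min break → 8 h 9 min
Fri: 10:44 AM–4:38 PM = 5 h 54 min; less 30 min break → 5 h 24 min
Sat: 10:22 AM–4:39 PM = 6 h 17 min; less 60 min break → 5 h 17 min
Total: 6 h 56 min + 10 h 4 min + 7 h 28 min + 8 h 9 min + 5 h 24 min + 5 h 17 min = 43 h 18 min.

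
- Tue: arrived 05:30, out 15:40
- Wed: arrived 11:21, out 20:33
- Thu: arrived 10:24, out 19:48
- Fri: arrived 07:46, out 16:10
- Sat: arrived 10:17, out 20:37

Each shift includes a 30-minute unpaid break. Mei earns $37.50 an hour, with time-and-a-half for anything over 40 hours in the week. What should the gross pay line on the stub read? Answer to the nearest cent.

Tue: 05:30–15:40 = 10 h 10 min; less 30 min break → 9 h 40 min
Wed: 11:21–20:33 = 9 h 12 min; less 30 min break → 8 h 42 min
Thu: 10:24–19:48 = 9 h 24 min; less 30 min break → 8 h 54 min
Fri: 07:46–16:10 = 8 h 24 min; less 30 min break → 7 h 54 min
Sat: 10:17–20:37 = 10 h 20 min; less 30 min break → 9 h 50 min
Total worked: 45 h 0 min = 2700 min.
Regular 40 h 0 min = 2400 min at $37.50/h; overtime 5 h 0 min = 300 min at $56.25/h.
Pay = (2400 × $37.50 + 300 × $56.25) ÷ 60 = $1781.25.

$1781.25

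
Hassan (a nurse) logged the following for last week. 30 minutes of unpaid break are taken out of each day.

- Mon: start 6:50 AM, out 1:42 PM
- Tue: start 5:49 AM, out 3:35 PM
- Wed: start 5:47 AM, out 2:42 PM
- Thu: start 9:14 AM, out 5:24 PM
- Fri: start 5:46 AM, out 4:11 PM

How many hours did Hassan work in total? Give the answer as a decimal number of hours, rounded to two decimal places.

41.63 hours

Mon: 6:50 AM–1:42 PM = 6 h 52 min; less 30 min break → 6 h 22 min
Tue: 5:49 AM–3:35 PM = 9 h 46 min; less 30 min break → 9 h 16 min
Wed: 5:47 AM–2:42 PM = 8 h 55 min; less 30 min break → 8 h 25 min
Thu: 9:14 AM–5:24 PM = 8 h 10 min; less 30 min break → 7 h 40 min
Fri: 5:46 AM–4:11 PM = 10 h 25 min; less 30 min break → 9 h 55 min
Total: 6 h 22 min + 9 h 16 min + 8 h 25 min + 7 h 40 min + 9 h 55 min = 41 h 38 min.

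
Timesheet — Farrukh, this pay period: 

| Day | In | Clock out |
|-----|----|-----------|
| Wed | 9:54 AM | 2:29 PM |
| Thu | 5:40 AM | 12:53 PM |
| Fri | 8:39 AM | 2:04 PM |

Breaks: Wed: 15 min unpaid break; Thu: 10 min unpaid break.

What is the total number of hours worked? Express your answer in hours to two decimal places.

16.80 hours

Wed: 9:54 AM–2:29 PM = 4 h 35 min; less 15 min break → 4 h 20 min
Thu: 5:40 AM–12:53 PM = 7 h 13 min; less 10 min break → 7 h 3 min
Fri: 8:39 AM–2:04 PM = 5 h 25 min
Total: 4 h 20 min + 7 h 3 min + 5 h 25 min = 16 h 48 min.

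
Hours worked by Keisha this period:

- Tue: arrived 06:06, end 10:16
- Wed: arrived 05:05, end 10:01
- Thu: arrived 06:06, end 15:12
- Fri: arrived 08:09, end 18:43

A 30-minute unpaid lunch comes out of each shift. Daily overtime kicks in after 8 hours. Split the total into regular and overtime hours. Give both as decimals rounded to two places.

Tue: 06:06–10:16 = 4 h 10 min; less 30 min break → 3 h 40 min
Wed: 05:05–10:01 = 4 h 56 min; less 30 min break → 4 h 26 min
Thu: 06:06–15:12 = 9 h 6 min; less 30 min break → 8 h 36 min
Fri: 08:09–18:43 = 10 h 34 min; less 30 min break → 10 h 4 min
Tue reg 3 h 40 min / OT 0 h 0 min; Wed reg 4 h 26 min / OT 0 h 0 min; Thu reg 8 h 0 min / OT 0 h 36 min; Fri reg 8 h 0 min / OT 2 h 4 min.
Totals: regular 24 h 6 min, overtime 2 h 40 min.

Regular 24.10 hours, overtime 2.67 hours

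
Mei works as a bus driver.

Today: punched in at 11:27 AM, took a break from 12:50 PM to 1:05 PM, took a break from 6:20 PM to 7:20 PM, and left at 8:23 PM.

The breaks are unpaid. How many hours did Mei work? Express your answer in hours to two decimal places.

Today: 11:27 AM–8:23 PM = 8 h 56 min; less 75 min break → 7 h 41 min

7.68 hours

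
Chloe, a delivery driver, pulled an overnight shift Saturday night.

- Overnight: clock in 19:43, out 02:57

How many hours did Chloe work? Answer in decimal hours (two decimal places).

Overnight: 19:43 → midnight = 4 h 17 min; midnight → 02:57 = 2 h 57 min; span 7 h 14 min

7.23 hours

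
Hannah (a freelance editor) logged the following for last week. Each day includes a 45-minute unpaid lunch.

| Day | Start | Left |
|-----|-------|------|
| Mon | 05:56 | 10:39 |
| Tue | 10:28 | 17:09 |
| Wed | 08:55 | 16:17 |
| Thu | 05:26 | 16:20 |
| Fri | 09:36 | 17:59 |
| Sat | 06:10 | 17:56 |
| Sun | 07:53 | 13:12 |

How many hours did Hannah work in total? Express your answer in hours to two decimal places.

Mon: 05:56–10:39 = 4 h 43 min; less 45 min break → 3 h 58 min
Tue: 10:28–17:09 = 6 h 41 min; less 45 min break → 5 h 56 min
Wed: 08:55–16:17 = 7 h 22 min; less 45 min break → 6 h 37 min
Thu: 05:26–16:20 = 10 h 54 min; less 45 min break → 10 h 9 min
Fri: 09:36–17:59 = 8 h 23 min; less 45 min break → 7 h 38 min
Sat: 06:10–17:56 = 11 h 46 min; less 45 min break → 11 h 1 min
Sun: 07:53–13:12 = 5 h 19 min; less 45 min break → 4 h 34 min
Total: 3 h 58 min + 5 h 56 min + 6 h 37 min + 10 h 9 min + 7 h 38 min + 11 h 1 min + 4 h 34 min = 49 h 53 min.

49.88 hours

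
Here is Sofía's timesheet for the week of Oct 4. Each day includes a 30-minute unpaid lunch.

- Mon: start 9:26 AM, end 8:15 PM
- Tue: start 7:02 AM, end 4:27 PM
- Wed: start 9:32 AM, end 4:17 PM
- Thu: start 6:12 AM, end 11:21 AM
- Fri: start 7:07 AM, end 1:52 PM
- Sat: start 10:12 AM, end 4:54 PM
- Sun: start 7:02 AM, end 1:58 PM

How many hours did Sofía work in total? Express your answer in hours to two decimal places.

Mon: 9:26 AM–8:15 PM = 10 h 49 min; less 30 min break → 10 h 19 min
Tue: 7:02 AM–4:27 PM = 9 h 25 min; less 30 min break → 8 h 55 min
Wed: 9:32 AM–4:17 PM = 6 h 45 min; less 30 min break → 6 h 15 min
Thu: 6:12 AM–11:21 AM = 5 h 9 min; less 30 min break → 4 h 39 min
Fri: 7:07 AM–1:52 PM = 6 h 45 min; less 30 min break → 6 h 15 min
Sat: 10:12 AM–4:54 PM = 6 h 42 min; less 30 min break → 6 h 12 min
Sun: 7:02 AM–1:58 PM = 6 h 56 min; less 30 min break → 6 h 26 min
Total: 10 h 19 min + 8 h 55 min + 6 h 15 min + 4 h 39 min + 6 h 15 min + 6 h 12 min + 6 h 26 min = 49 h 1 min.

49.02 hours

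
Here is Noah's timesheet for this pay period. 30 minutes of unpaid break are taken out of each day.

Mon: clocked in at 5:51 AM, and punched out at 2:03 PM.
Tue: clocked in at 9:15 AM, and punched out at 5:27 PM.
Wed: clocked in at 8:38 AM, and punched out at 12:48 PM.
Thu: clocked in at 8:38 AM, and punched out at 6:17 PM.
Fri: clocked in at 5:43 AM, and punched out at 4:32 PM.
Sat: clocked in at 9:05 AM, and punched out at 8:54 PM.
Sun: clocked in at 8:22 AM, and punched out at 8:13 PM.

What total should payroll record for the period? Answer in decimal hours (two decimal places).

61.20 hours

Mon: 5:51 AM–2:03 PM = 8 h 12 min; less 30 min break → 7 h 42 min
Tue: 9:15 AM–5:27 PM = 8 h 12 min; less 30 min break → 7 h 42 min
Wed: 8:38 AM–12:48 PM = 4 h 10 min; less 30 min break → 3 h 40 min
Thu: 8:38 AM–6:17 PM = 9 h 39 min; less 30 min break → 9 h 9 min
Fri: 5:43 AM–4:32 PM = 10 h 49 min; less 30 min break → 10 h 19 min
Sat: 9:05 AM–8:54 PM = 11 h 49 min; less 30 min break → 11 h 19 min
Sun: 8:22 AM–8:13 PM = 11 h 51 min; less 30 min break → 11 h 21 min
Total: 7 h 42 min + 7 h 42 min + 3 h 40 min + 9 h 9 min + 10 h 19 min + 11 h 19 min + 11 h 21 min = 61 h 12 min.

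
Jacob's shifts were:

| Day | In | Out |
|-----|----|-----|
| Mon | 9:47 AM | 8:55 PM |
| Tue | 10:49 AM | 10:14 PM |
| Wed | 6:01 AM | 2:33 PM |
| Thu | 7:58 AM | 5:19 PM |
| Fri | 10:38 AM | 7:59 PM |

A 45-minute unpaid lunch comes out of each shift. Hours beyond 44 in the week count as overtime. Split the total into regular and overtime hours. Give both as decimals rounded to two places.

Regular 44.00 hours, overtime 2.03 hours

Mon: 9:47 AM–8:55 PM = 11 h 8 min; less 45 min break → 10 h 23 min
Tue: 10:49 AM–10:14 PM = 11 h 25 min; less 45 min break → 10 h 40 min
Wed: 6:01 AM–2:33 PM = 8 h 32 min; less 45 min break → 7 h 47 min
Thu: 7:58 AM–5:19 PM = 9 h 21 min; less 45 min break → 8 h 36 min
Fri: 10:38 AM–7:59 PM = 9 h 21 min; less 45 min break → 8 h 36 min
Total worked: 46 h 2 min = 46.03 h.
Threshold 44 h → overtime 2 h 2 min, regular 44 h 0 min.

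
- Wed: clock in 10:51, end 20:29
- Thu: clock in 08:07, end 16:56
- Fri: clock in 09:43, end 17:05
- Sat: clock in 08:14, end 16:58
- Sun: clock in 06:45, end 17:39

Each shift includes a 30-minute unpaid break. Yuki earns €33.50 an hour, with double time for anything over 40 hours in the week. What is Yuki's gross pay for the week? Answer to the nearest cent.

€1537.65

Wed: 10:51–20:29 = 9 h 38 min; less 30 min break → 9 h 8 min
Thu: 08:07–16:56 = 8 h 49 min; less 30 min break → 8 h 19 min
Fri: 09:43–17:05 = 7 h 22 min; less 30 min break → 6 h 52 min
Sat: 08:14–16:58 = 8 h 44 min; less 30 min break → 8 h 14 min
Sun: 06:45–17:39 = 10 h 54 min; less 30 min break → 10 h 24 min
Total worked: 42 h 57 min = 2577 min.
Regular 40 h 0 min = 2400 min at €33.50/h; overtime 2 h 57 min = 177 min at €67.00/h.
Pay = (2400 × €33.50 + 177 × €67.00) ÷ 60 = €1537.65.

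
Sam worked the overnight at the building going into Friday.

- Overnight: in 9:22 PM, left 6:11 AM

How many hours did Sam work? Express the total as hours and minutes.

Overnight: 9:22 PM → midnight = 2 h 38 min; midnight → 6:11 AM = 6 h 11 min; span 8 h 49 min

8 h 49 min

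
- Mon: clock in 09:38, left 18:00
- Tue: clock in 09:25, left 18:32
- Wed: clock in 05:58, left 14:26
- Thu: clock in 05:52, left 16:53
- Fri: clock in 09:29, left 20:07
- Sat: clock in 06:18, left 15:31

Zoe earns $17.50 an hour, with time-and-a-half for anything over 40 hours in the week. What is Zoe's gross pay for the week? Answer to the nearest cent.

$1141.44

Mon: 09:38–18:00 = 8 h 22 min
Tue: 09:25–18:32 = 9 h 7 min
Wed: 05:58–14:26 = 8 h 28 min
Thu: 05:52–16:53 = 11 h 1 min
Fri: 09:29–20:07 = 10 h 38 min
Sat: 06:18–15:31 = 9 h 13 min
Total worked: 56 h 49 min = 3409 min.
Regular 40 h 0 min = 2400 min at $17.50/h; overtime 16 h 49 min = 1009 min at $26.25/h.
Pay = (2400 × $17.50 + 1009 × $26.25) ÷ 60 = $1141.44.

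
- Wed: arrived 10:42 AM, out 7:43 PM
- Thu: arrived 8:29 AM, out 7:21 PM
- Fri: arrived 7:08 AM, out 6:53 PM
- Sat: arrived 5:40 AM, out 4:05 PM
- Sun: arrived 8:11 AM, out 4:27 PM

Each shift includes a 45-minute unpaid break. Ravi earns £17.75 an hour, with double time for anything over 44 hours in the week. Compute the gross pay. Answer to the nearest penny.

Wed: 10:42 AM–7:43 PM = 9 h 1 min; less 45 min break → 8 h 16 min
Thu: 8:29 AM–7:21 PM = 10 h 52 min; less 45 min break → 10 h 7 min
Fri: 7:08 AM–6:53 PM = 11 h 45 min; less 45 min break → 11 h 0 min
Sat: 5:40 AM–4:05 PM = 10 h 25 min; less 45 min break → 9 h 40 min
Sun: 8:11 AM–4:27 PM = 8 h 16 min; less 45 min break → 7 h 31 min
Total worked: 46 h 34 min = 2794 min.
Regular 44 h 0 min = 2640 min at £17.75/h; overtime 2 h 34 min = 154 min at £35.50/h.
Pay = (2640 × £17.75 + 154 × £35.50) ÷ 60 = £872.12.

£872.12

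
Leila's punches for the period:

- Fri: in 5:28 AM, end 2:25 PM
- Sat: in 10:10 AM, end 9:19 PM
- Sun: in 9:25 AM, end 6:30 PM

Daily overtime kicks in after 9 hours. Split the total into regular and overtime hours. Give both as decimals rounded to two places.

Fri: 5:28 AM–2:25 PM = 8 h 57 min
Sat: 10:10 AM–9:19 PM = 11 h 9 min
Sun: 9:25 AM–6:30 PM = 9 h 5 min
Fri reg 8 h 57 min / OT 0 h 0 min; Sat reg 9 h 0 min / OT 2 h 9 min; Sun reg 9 h 0 min / OT 0 h 5 min.
Totals: regular 26 h 57 min, overtime 2 h 14 min.

Regular 26.95 hours, overtime 2.23 hours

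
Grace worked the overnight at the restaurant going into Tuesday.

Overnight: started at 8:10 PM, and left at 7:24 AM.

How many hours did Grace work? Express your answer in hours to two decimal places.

11.23 hours

Overnight: 8:10 PM → midnight = 3 h 50 min; midnight → 7:24 AM = 7 h 24 min; span 11 h 14 min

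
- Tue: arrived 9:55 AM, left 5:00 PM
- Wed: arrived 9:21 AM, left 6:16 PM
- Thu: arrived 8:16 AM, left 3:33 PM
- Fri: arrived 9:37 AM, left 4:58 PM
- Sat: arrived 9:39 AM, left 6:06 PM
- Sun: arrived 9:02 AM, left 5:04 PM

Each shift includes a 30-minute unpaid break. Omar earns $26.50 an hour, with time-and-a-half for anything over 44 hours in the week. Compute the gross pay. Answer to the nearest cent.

Tue: 9:55 AM–5:00 PM = 7 h 5 min; less 30 min break → 6 h 35 min
Wed: 9:21 AM–6:16 PM = 8 h 55 min; less 30 min break → 8 h 25 min
Thu: 8:16 AM–3:33 PM = 7 h 17 min; less 30 min break → 6 h 47 min
Fri: 9:37 AM–4:58 PM = 7 h 21 min; less 30 min break → 6 h 51 min
Sat: 9:39 AM–6:06 PM = 8 h 27 min; less 30 min break → 7 h 57 min
Sun: 9:02 AM–5:04 PM = 8 h 2 min; less 30 min break → 7 h 32 min
Total worked: 44 h 7 min = 2647 min.
Regular 44 h 0 min = 2640 min at $26.50/h; overtime 0 h 7 min = 7 min at $39.75/h.
Pay = (2640 × $26.50 + 7 × $39.75) ÷ 60 = $1170.64.

$1170.64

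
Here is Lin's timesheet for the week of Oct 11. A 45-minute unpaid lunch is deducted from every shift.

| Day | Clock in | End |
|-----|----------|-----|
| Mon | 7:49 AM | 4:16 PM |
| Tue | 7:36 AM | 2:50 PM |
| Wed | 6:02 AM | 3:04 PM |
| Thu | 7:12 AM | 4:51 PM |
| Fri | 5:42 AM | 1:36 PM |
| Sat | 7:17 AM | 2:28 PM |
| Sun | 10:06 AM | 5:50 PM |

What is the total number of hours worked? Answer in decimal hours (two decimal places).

51.93 hours

Mon: 7:49 AM–4:16 PM = 8 h 27 min; less 45 min break → 7 h 42 min
Tue: 7:36 AM–2:50 PM = 7 h 14 min; less 45 min break → 6 h 29 min
Wed: 6:02 AM–3:04 PM = 9 h 2 min; less 45 min break → 8 h 17 min
Thu: 7:12 AM–4:51 PM = 9 h 39 min; less 45 min break → 8 h 54 min
Fri: 5:42 AM–1:36 PM = 7 h 54 min; less 45 min break → 7 h 9 min
Sat: 7:17 AM–2:28 PM = 7 h 11 min; less 45 min break → 6 h 26 min
Sun: 10:06 AM–5:50 PM = 7 h 44 min; less 45 min break → 6 h 59 min
Total: 7 h 42 min + 6 h 29 min + 8 h 17 min + 8 h 54 min + 7 h 9 min + 6 h 26 min + 6 h 59 min = 51 h 56 min.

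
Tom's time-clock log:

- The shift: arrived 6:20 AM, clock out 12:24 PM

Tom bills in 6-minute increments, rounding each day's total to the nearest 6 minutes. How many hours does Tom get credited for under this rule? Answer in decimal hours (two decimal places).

6.10 hours

The shift: 6:20 AM–12:24 PM = 6 h 4 min → rounds to 6 h 6 min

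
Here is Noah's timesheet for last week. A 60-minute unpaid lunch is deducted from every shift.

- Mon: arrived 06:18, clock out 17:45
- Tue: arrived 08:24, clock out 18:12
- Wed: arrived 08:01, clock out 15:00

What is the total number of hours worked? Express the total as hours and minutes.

25 h 14 min

Mon: 06:18–17:45 = 11 h 27 min; less 60 min break → 10 h 27 min
Tue: 08:24–18:12 = 9 h 48 min; less 60 min break → 8 h 48 min
Wed: 08:01–15:00 = 6 h 59 min; less 60 min break → 5 h 59 min
Total: 10 h 27 min + 8 h 48 min + 5 h 59 min = 25 h 14 min.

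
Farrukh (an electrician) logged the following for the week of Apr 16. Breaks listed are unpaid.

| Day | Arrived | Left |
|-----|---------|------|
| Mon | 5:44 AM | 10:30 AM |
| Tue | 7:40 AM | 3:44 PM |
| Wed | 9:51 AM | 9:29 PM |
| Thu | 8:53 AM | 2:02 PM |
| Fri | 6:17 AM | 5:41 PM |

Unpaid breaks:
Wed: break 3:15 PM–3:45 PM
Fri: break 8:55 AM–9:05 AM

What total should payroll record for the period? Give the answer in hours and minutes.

Mon: 5:44 AM–10:30 AM = 4 h 46 min
Tue: 7:40 AM–3:44 PM = 8 h 4 min
Wed: 9:51 AM–9:29 PM = 11 h 38 min; less 30 min break → 11 h 8 min
Thu: 8:53 AM–2:02 PM = 5 h 9 min
Fri: 6:17 AM–5:41 PM = 11 h 24 min; less 10 min break → 11 h 14 min
Total: 4 h 46 min + 8 h 4 min + 11 h 8 min + 5 h 9 min + 11 h 14 min = 40 h 21 min.

40 h 21 min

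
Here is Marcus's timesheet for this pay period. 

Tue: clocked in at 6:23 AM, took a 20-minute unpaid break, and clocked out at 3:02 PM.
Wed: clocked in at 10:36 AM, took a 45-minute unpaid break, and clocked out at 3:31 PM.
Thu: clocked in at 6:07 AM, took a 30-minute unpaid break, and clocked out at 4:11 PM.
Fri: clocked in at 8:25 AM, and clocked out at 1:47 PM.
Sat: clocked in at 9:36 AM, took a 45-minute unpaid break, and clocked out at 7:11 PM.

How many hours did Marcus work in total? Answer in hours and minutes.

Tue: 6:23 AM–3:02 PM = 8 h 39 min; less 20 min break → 8 h 19 min
Wed: 10:36 AM–3:31 PM = 4 h 55 min; less 45 min break → 4 h 10 min
Thu: 6:07 AM–4:11 PM = 10 h 4 min; less 30 min break → 9 h 34 min
Fri: 8:25 AM–1:47 PM = 5 h 22 min
Sat: 9:36 AM–7:11 PM = 9 h 35 min; less 45 min break → 8 h 50 min
Total: 8 h 19 min + 4 h 10 min + 9 h 34 min + 5 h 22 min + 8 h 50 min = 36 h 15 min.

36 h 15 min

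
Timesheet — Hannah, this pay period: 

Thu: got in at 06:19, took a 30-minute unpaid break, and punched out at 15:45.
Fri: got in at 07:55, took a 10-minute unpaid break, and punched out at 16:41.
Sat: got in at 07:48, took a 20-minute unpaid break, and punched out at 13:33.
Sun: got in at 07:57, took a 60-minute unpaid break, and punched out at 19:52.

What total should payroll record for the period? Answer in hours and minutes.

Thu: 06:19–15:45 = 9 h 26 min; less 30 min break → 8 h 56 min
Fri: 07:55–16:41 = 8 h 46 min; less 10 min break → 8 h 36 min
Sat: 07:48–13:33 = 5 h 45 min; less 20 min break → 5 h 25 min
Sun: 07:57–19:52 = 11 h 55 min; less 60 min break → 10 h 55 min
Total: 8 h 56 min + 8 h 36 min + 5 h 25 min + 10 h 55 min = 33 h 52 min.

33 h 52 min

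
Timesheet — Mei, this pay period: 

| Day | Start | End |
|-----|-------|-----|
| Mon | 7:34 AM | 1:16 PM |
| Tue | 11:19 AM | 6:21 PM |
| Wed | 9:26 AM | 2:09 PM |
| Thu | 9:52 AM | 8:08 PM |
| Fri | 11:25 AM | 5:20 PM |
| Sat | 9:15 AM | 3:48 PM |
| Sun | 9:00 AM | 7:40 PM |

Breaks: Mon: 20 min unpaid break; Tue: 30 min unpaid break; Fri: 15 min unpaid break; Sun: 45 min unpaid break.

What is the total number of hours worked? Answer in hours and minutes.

49 h 1 min

Mon: 7:34 AM–1:16 PM = 5 h 42 min; less 20 min break → 5 h 22 min
Tue: 11:19 AM–6:21 PM = 7 h 2 min; less 30 min break → 6 h 32 min
Wed: 9:26 AM–2:09 PM = 4 h 43 min
Thu: 9:52 AM–8:08 PM = 10 h 16 min
Fri: 11:25 AM–5:20 PM = 5 h 55 min; less 15 min break → 5 h 40 min
Sat: 9:15 AM–3:48 PM = 6 h 33 min
Sun: 9:00 AM–7:40 PM = 10 h 40 min; less 45 min break → 9 h 55 min
Total: 5 h 22 min + 6 h 32 min + 4 h 43 min + 10 h 16 min + 5 h 40 min + 6 h 33 min + 9 h 55 min = 49 h 1 min.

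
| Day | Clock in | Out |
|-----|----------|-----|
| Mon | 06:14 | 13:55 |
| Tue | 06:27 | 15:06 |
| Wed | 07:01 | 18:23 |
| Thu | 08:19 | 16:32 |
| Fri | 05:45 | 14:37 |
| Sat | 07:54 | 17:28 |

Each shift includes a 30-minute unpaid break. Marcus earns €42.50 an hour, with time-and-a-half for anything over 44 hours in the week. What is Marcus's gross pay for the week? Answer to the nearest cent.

Mon: 06:14–13:55 = 7 h 41 min; less 30 min break → 7 h 11 min
Tue: 06:27–15:06 = 8 h 39 min; less 30 min break → 8 h 9 min
Wed: 07:01–18:23 = 11 h 22 min; less 30 min break → 10 h 52 min
Thu: 08:19–16:32 = 8 h 13 min; less 30 min break → 7 h 43 min
Fri: 05:45–14:37 = 8 h 52 min; less 30 min break → 8 h 22 min
Sat: 07:54–17:28 = 9 h 34 min; less 30 min break → 9 h 4 min
Total worked: 51 h 21 min = 3081 min.
Regular 44 h 0 min = 2640 min at €42.50/h; overtime 7 h 21 min = 441 min at €63.75/h.
Pay = (2640 × €42.50 + 441 × €63.75) ÷ 60 = €2338.56.

€2338.56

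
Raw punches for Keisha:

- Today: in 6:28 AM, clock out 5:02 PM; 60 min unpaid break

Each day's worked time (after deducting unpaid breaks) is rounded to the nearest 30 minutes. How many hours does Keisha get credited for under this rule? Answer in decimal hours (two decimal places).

Today: 6:28 AM–5:02 PM = 10 h 34 min − 60 min = 9 h 34 min → rounds to 9 h 30 min

9.50 hours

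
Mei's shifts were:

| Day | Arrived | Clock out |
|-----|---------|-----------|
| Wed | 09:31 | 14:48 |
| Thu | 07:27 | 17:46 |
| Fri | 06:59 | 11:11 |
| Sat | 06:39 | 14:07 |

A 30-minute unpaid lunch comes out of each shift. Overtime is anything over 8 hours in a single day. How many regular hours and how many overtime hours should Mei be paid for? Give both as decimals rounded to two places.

Wed: 09:31–14:48 = 5 h 17 min; less 30 min break → 4 h 47 min
Thu: 07:27–17:46 = 10 h 19 min; less 30 min break → 9 h 49 min
Fri: 06:59–11:11 = 4 h 12 min; less 30 min break → 3 h 42 min
Sat: 06:39–14:07 = 7 h 28 min; less 30 min break → 6 h 58 min
Wed reg 4 h 47 min / OT 0 h 0 min; Thu reg 8 h 0 min / OT 1 h 49 min; Fri reg 3 h 42 min / OT 0 h 0 min; Sat reg 6 h 58 min / OT 0 h 0 min.
Totals: regular 23 h 27 min, overtime 1 h 49 min.

Regular 23.45 hours, overtime 1.82 hours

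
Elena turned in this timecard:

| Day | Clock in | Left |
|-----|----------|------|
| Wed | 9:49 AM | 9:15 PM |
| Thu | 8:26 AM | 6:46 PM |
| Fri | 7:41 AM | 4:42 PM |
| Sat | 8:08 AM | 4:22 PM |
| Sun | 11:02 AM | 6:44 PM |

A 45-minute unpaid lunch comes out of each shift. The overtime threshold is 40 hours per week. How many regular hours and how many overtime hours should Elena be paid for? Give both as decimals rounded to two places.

Wed: 9:49 AM–9:15 PM = 11 h 26 min; less 45 min break → 10 h 41 min
Thu: 8:26 AM–6:46 PM = 10 h 20 min; less 45 min break → 9 h 35 min
Fri: 7:41 AM–4:42 PM = 9 h 1 min; less 45 min break → 8 h 16 min
Sat: 8:08 AM–4:22 PM = 8 h 14 min; less 45 min break → 7 h 29 min
Sun: 11:02 AM–6:44 PM = 7 h 42 min; less 45 min break → 6 h 57 min
Total worked: 42 h 58 min = 42.97 h.
Threshold 40 h → overtime 2 h 58 min, regular 40 h 0 min.

Regular 40.00 hours, overtime 2.97 hours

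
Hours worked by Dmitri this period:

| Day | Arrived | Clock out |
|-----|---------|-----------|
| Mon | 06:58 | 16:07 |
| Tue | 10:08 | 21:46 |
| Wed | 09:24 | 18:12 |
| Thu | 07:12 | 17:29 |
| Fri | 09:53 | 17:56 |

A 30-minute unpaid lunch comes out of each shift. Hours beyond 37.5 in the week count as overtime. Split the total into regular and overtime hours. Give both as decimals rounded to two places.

Regular 37.50 hours, overtime 7.92 hours

Mon: 06:58–16:07 = 9 h 9 min; less 30 min break → 8 h 39 min
Tue: 10:08–21:46 = 11 h 38 min; less 30 min break → 11 h 8 min
Wed: 09:24–18:12 = 8 h 48 min; less 30 min break → 8 h 18 min
Thu: 07:12–17:29 = 10 h 17 min; less 30 min break → 9 h 47 min
Fri: 09:53–17:56 = 8 h 3 min; less 30 min break → 7 h 33 min
Total worked: 45 h 25 min = 45.42 h.
Threshold 37.5 h → overtime 7 h 55 min, regular 37 h 30 min.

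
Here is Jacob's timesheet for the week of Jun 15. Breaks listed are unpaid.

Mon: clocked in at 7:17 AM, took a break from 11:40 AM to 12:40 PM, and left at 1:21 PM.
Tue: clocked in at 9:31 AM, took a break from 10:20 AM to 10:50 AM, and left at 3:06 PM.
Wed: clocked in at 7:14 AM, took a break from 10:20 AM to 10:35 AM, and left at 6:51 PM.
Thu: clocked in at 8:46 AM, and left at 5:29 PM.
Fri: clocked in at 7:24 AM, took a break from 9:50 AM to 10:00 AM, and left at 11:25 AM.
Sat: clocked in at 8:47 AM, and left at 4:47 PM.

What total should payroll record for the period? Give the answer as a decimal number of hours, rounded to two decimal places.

42.08 hours

Mon: 7:17 AM–1:21 PM = 6 h 4 min; less 60 min break → 5 h 4 min
Tue: 9:31 AM–3:06 PM = 5 h 35 min; less 30 min break → 5 h 5 min
Wed: 7:14 AM–6:51 PM = 11 h 37 min; less 15 min break → 11 h 22 min
Thu: 8:46 AM–5:29 PM = 8 h 43 min
Fri: 7:24 AM–11:25 AM = 4 h 1 min; less 10 min break → 3 h 51 min
Sat: 8:47 AM–4:47 PM = 8 h 0 min
Total: 5 h 4 min + 5 h 5 min + 11 h 22 min + 8 h 43 min + 3 h 51 min + 8 h 0 min = 42 h 5 min.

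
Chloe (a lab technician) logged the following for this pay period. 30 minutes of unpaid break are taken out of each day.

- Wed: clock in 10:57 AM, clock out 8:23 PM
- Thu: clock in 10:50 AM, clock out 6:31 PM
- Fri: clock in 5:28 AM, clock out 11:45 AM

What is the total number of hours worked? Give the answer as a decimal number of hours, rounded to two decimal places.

Wed: 10:57 AM–8:23 PM = 9 h 26 min; less 30 min break → 8 h 56 min
Thu: 10:50 AM–6:31 PM = 7 h 41 min; less 30 min break → 7 h 11 min
Fri: 5:28 AM–11:45 AM = 6 h 17 min; less 30 min break → 5 h 47 min
Total: 8 h 56 min + 7 h 11 min + 5 h 47 min = 21 h 54 min.

21.90 hours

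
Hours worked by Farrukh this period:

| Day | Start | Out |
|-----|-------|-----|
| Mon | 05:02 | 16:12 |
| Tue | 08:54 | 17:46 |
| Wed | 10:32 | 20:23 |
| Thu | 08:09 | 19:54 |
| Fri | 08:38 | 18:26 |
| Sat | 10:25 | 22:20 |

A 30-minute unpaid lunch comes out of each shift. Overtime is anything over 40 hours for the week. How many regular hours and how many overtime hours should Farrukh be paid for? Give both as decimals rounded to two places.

Mon: 05:02–16:12 = 11 h 10 min; less 30 min break → 10 h 40 min
Tue: 08:54–17:46 = 8 h 52 min; less 30 min break → 8 h 22 min
Wed: 10:32–20:23 = 9 h 51 min; less 30 min break → 9 h 21 min
Thu: 08:09–19:54 = 11 h 45 min; less 30 min break → 11 h 15 min
Fri: 08:38–18:26 = 9 h 48 min; less 30 min break → 9 h 18 min
Sat: 10:25–22:20 = 11 h 55 min; less 30 min break → 11 h 25 min
Total worked: 60 h 21 min = 60.35 h.
Threshold 40 h → overtime 20 h 21 min, regular 40 h 0 min.

Regular 40.00 hours, overtime 20.35 hours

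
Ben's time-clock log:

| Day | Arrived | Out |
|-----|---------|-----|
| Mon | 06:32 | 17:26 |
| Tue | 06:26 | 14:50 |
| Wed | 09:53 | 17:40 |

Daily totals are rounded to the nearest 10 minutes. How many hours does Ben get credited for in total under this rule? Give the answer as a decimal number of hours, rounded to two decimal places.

Mon: 06:32–17:26 = 10 h 54 min → rounds to 10 h 50 min
Tue: 06:26–14:50 = 8 h 24 min → rounds to 8 h 20 min
Wed: 09:53–17:40 = 7 h 47 min → rounds to 7 h 50 min
Total credited: 27 h 0 min.

27.00 hours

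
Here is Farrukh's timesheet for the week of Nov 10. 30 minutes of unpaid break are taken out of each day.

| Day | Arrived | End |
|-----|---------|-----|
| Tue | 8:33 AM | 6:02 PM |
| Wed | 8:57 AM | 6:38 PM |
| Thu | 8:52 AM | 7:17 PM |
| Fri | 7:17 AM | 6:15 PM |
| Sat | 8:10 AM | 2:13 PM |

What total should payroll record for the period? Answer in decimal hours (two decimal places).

Tue: 8:33 AM–6:02 PM = 9 h 29 min; less 30 min break → 8 h 59 min
Wed: 8:57 AM–6:38 PM = 9 h 41 min; less 30 min break → 9 h 11 min
Thu: 8:52 AM–7:17 PM = 10 h 25 min; less 30 min break → 9 h 55 min
Fri: 7:17 AM–6:15 PM = 10 h 58 min; less 30 min break → 10 h 28 min
Sat: 8:10 AM–2:13 PM = 6 h 3 min; less 30 min break → 5 h 33 min
Total: 8 h 59 min + 9 h 11 min + 9 h 55 min + 10 h 28 min + 5 h 33 min = 44 h 6 min.

44.10 hours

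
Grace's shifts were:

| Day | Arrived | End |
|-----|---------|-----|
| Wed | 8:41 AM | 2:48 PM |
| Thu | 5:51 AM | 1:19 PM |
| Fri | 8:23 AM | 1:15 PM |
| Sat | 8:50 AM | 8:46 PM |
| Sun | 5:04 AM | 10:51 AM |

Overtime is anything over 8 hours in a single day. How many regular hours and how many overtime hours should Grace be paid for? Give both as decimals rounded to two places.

Wed: 8:41 AM–2:48 PM = 6 h 7 min
Thu: 5:51 AM–1:19 PM = 7 h 28 min
Fri: 8:23 AM–1:15 PM = 4 h 52 min
Sat: 8:50 AM–8:46 PM = 11 h 56 min
Sun: 5:04 AM–10:51 AM = 5 h 47 min
Wed reg 6 h 7 min / OT 0 h 0 min; Thu reg 7 h 28 min / OT 0 h 0 min; Fri reg 4 h 52 min / OT 0 h 0 min; Sat reg 8 h 0 min / OT 3 h 56 min; Sun reg 5 h 47 min / OT 0 h 0 min.
Totals: regular 32 h 14 min, overtime 3 h 56 min.

Regular 32.23 hours, overtime 3.93 hours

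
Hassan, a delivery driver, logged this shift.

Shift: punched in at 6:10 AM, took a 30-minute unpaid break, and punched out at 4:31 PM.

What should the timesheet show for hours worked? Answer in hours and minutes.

9 h 51 min

Shift: 6:10 AM–4:31 PM = 10 h 21 min; less 30 min break → 9 h 51 min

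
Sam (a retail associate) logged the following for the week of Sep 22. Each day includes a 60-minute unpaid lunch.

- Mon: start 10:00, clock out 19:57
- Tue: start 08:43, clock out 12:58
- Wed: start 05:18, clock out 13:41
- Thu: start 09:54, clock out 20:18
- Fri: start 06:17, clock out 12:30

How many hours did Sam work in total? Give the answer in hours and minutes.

Mon: 10:00–19:57 = 9 h 57 min; less 60 min break → 8 h 57 min
Tue: 08:43–12:58 = 4 h 15 min; less 60 min break → 3 h 15 min
Wed: 05:18–13:41 = 8 h 23 min; less 60 min break → 7 h 23 min
Thu: 09:54–20:18 = 10 h 24 min; less 60 min break → 9 h 24 min
Fri: 06:17–12:30 = 6 h 13 min; less 60 min break → 5 h 13 min
Total: 8 h 57 min + 3 h 15 min + 7 h 23 min + 9 h 24 min + 5 h 13 min = 34 h 12 min.

34 h 12 min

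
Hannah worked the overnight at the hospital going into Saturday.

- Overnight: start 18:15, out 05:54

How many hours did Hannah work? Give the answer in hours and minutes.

Overnight: 18:15 → midnight = 5 h 45 min; midnight → 05:54 = 5 h 54 min; span 11 h 39 min

11 h 39 min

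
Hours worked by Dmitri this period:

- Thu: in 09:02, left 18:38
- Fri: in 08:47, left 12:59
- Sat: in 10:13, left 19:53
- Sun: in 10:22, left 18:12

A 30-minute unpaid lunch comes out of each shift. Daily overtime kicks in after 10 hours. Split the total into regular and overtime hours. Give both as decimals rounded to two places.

Thu: 09:02–18:38 = 9 h 36 min; less 30 min break → 9 h 6 min
Fri: 08:47–12:59 = 4 h 12 min; less 30 min break → 3 h 42 min
Sat: 10:13–19:53 = 9 h 40 min; less 30 min break → 9 h 10 min
Sun: 10:22–18:12 = 7 h 50 min; less 30 min break → 7 h 20 min
Thu reg 9 h 6 min / OT 0 h 0 min; Fri reg 3 h 42 min / OT 0 h 0 min; Sat reg 9 h 10 min / OT 0 h 0 min; Sun reg 7 h 20 min / OT 0 h 0 min.
Totals: regular 29 h 18 min, overtime 0 h 0 min.

Regular 29.30 hours, overtime 0.00 hours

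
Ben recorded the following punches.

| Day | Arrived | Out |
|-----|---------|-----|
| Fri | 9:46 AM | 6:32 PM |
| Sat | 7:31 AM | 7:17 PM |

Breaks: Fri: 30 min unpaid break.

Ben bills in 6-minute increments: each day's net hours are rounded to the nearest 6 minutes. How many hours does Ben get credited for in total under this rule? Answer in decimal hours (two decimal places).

Fri: 9:46 AM–6:32 PM = 8 h 46 min − 30 min = 8 h 16 min → rounds to 8 h 18 min
Sat: 7:31 AM–7:17 PM = 11 h 46 min → rounds to 11 h 48 min
Total credited: 20 h 6 min.

20.10 hours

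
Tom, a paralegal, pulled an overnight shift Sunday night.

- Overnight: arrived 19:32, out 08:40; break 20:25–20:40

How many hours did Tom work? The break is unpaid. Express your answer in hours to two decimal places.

Overnight: 19:32 → midnight = 4 h 28 min; midnight → 08:40 = 8 h 40 min; span 13 h 8 min; less 15 min break → 12 h 53 min

12.88 hours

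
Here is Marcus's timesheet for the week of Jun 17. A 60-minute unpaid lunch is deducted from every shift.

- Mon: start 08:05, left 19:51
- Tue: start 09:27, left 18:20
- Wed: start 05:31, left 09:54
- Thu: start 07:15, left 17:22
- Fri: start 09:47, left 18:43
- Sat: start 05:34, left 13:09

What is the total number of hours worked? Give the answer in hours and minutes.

45 h 40 min

Mon: 08:05–19:51 = 11 h 46 min; less 60 min break → 10 h 46 min
Tue: 09:27–18:20 = 8 h 53 min; less 60 min break → 7 h 53 min
Wed: 05:31–09:54 = 4 h 23 min; less 60 min break → 3 h 23 min
Thu: 07:15–17:22 = 10 h 7 min; less 60 min break → 9 h 7 min
Fri: 09:47–18:43 = 8 h 56 min; less 60 min break → 7 h 56 min
Sat: 05:34–13:09 = 7 h 35 min; less 60 min break → 6 h 35 min
Total: 10 h 46 min + 7 h 53 min + 3 h 23 min + 9 h 7 min + 7 h 56 min + 6 h 35 min = 45 h 40 min.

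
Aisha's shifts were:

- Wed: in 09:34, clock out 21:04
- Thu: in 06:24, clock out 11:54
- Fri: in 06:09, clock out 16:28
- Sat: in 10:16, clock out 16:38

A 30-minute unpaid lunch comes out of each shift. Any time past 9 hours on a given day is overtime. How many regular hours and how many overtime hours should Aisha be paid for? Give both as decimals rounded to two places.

Wed: 09:34–21:04 = 11 h 30 min; less 30 min break → 11 h 0 min
Thu: 06:24–11:54 = 5 h 30 min; less 30 min break → 5 h 0 min
Fri: 06:09–16:28 = 10 h 19 min; less 30 min break → 9 h 49 min
Sat: 10:16–16:38 = 6 h 22 min; less 30 min break → 5 h 52 min
Wed reg 9 h 0 min / OT 2 h 0 min; Thu reg 5 h 0 min / OT 0 h 0 min; Fri reg 9 h 0 min / OT 0 h 49 min; Sat reg 5 h 52 min / OT 0 h 0 min.
Totals: regular 28 h 52 min, overtime 2 h 49 min.

Regular 28.87 hours, overtime 2.82 hours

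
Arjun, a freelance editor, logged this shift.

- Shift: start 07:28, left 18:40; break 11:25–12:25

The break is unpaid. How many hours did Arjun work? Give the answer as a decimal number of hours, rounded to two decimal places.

Shift: 07:28–18:40 = 11 h 12 min; less 60 min break → 10 h 12 min

10.20 hours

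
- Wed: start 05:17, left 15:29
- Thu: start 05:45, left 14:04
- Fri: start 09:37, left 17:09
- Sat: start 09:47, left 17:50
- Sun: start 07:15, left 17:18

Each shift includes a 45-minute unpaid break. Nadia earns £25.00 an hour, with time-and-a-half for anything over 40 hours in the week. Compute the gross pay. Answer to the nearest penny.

Wed: 05:17–15:29 = 10 h 12 min; less 45 min break → 9 h 27 min
Thu: 05:45–14:04 = 8 h 19 min; less 45 min break → 7 h 34 min
Fri: 09:37–17:09 = 7 h 32 min; less 45 min break → 6 h 47 min
Sat: 09:47–17:50 = 8 h 3 min; less 45 min break → 7 h 18 min
Sun: 07:15–17:18 = 10 h 3 min; less 45 min break → 9 h 18 min
Total worked: 40 h 24 min = 2424 min.
Regular 40 h 0 min = 2400 min at £25.00/h; overtime 0 h 24 min = 24 min at £37.50/h.
Pay = (2400 × £25.00 + 24 × £37.50) ÷ 60 = £1015.00.

£1015.00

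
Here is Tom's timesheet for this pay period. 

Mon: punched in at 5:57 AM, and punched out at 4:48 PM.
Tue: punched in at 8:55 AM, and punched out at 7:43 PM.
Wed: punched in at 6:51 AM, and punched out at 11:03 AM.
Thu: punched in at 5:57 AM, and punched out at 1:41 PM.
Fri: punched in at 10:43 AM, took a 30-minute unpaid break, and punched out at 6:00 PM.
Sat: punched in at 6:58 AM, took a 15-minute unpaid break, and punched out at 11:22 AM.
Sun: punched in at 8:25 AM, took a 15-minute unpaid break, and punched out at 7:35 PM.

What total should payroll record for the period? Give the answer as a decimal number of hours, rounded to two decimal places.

Mon: 5:57 AM–4:48 PM = 10 h 51 min
Tue: 8:55 AM–7:43 PM = 10 h 48 min
Wed: 6:51 AM–11:03 AM = 4 h 12 min
Thu: 5:57 AM–1:41 PM = 7 h 44 min
Fri: 10:43 AM–6:00 PM = 7 h 17 min; less 30 min break → 6 h 47 min
Sat: 6:58 AM–11:22 AM = 4 h 24 min; less 15 min break → 4 h 9 min
Sun: 8:25 AM–7:35 PM = 11 h 10 min; less 15 min break → 10 h 55 min
Total: 10 h 51 min + 10 h 48 min + 4 h 12 min + 7 h 44 min + 6 h 47 min + 4 h 9 min + 10 h 55 min = 55 h 26 min.

55.43 hours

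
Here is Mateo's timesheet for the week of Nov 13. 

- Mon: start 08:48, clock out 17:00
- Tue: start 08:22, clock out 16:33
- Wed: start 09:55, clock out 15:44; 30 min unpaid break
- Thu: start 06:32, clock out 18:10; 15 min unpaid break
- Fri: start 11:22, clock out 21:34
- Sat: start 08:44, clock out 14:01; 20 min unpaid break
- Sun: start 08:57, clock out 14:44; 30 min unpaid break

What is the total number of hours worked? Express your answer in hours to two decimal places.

Mon: 08:48–17:00 = 8 h 12 min
Tue: 08:22–16:33 = 8 h 11 min
Wed: 09:55–15:44 = 5 h 49 min; less 30 min break → 5 h 19 min
Thu: 06:32–18:10 = 11 h 38 min; less 15 min break → 11 h 23 min
Fri: 11:22–21:34 = 10 h 12 min
Sat: 08:44–14:01 = 5 h 17 min; less 20 min break → 4 h 57 min
Sun: 08:57–14:44 = 5 h 47 min; less 30 min break → 5 h 17 min
Total: 8 h 12 min + 8 h 11 min + 5 h 19 min + 11 h 23 min + 10 h 12 min + 4 h 57 min + 5 h 17 min = 53 h 31 min.

53.52 hours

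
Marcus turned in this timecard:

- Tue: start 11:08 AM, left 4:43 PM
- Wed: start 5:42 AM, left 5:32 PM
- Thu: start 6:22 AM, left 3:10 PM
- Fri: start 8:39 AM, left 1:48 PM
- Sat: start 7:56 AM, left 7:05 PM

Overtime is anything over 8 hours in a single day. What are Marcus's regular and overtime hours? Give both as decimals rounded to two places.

Tue: 11:08 AM–4:43 PM = 5 h 35 min
Wed: 5:42 AM–5:32 PM = 11 h 50 min
Thu: 6:22 AM–3:10 PM = 8 h 48 min
Fri: 8:39 AM–1:48 PM = 5 h 9 min
Sat: 7:56 AM–7:05 PM = 11 h 9 min
Tue reg 5 h 35 min / OT 0 h 0 min; Wed reg 8 h 0 min / OT 3 h 50 min; Thu reg 8 h 0 min / OT 0 h 48 min; Fri reg 5 h 9 min / OT 0 h 0 min; Sat reg 8 h 0 min / OT 3 h 9 min.
Totals: regular 34 h 44 min, overtime 7 h 47 min.

Regular 34.73 hours, overtime 7.78 hours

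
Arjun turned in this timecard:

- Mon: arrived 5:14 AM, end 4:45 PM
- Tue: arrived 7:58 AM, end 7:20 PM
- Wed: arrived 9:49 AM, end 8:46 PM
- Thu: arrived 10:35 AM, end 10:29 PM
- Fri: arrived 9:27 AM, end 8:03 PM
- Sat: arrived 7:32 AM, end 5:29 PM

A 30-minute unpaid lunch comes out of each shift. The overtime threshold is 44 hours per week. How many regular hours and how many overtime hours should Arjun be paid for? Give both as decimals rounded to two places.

Mon: 5:14 AM–4:45 PM = 11 h 31 min; less 30 min break → 11 h 1 min
Tue: 7:58 AM–7:20 PM = 11 h 22 min; less 30 min break → 10 h 52 min
Wed: 9:49 AM–8:46 PM = 10 h 57 min; less 30 min break → 10 h 27 min
Thu: 10:35 AM–10:29 PM = 11 h 54 min; less 30 min break → 11 h 24 min
Fri: 9:27 AM–8:03 PM = 10 h 36 min; less 30 min break → 10 h 6 min
Sat: 7:32 AM–5:29 PM = 9 h 57 min; less 30 min break → 9 h 27 min
Total worked: 63 h 17 min = 63.28 h.
Threshold 44 h → overtime 19 h 17 min, regular 44 h 0 min.

Regular 44.00 hours, overtime 19.28 hours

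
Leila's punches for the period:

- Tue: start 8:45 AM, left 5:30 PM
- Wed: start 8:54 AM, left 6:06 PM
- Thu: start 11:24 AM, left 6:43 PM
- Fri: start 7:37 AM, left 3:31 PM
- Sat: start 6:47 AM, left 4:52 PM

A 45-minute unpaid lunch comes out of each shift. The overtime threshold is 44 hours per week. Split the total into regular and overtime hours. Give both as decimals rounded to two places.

Tue: 8:45 AM–5:30 PM = 8 h 45 min; less 45 min break → 8 h 0 min
Wed: 8:54 AM–6:06 PM = 9 h 12 min; less 45 min break → 8 h 27 min
Thu: 11:24 AM–6:43 PM = 7 h 19 min; less 45 min break → 6 h 34 min
Fri: 7:37 AM–3:31 PM = 7 h 54 min; less 45 min break → 7 h 9 min
Sat: 6:47 AM–4:52 PM = 10 h 5 min; less 45 min break → 9 h 20 min
Total worked: 39 h 30 min = 39.50 h.
Threshold 44 h → overtime 0 h 0 min, regular 39 h 30 min.

Regular 39.50 hours, overtime 0.00 hours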